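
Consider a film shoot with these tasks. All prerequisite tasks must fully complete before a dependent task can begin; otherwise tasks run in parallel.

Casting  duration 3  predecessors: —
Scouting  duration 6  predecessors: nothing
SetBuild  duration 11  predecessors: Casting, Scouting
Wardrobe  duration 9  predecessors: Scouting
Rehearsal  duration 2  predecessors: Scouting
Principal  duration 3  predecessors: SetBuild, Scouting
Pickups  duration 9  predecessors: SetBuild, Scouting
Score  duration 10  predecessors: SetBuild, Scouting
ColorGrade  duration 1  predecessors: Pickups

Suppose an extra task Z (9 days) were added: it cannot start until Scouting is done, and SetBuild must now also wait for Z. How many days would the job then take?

Originally the job takes 27 days.
With Z inserted, SetBuild now waits for max(Casting, Scouting, Z).
New critical path: Scouting→Z→SetBuild→Pickups→ColorGrade = 6+9+11+9+1 = 36 ⇒ 36 days.

36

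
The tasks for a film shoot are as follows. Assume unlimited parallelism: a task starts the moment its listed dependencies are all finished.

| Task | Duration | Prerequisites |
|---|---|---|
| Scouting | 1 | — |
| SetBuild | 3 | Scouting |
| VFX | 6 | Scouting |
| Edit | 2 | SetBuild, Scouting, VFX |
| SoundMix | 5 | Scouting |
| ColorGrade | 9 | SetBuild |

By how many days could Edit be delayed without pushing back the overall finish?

4

Critical path: Scouting→SetBuild→ColorGrade = 1+3+9 = 13, so the finish is 13 days.
Edit finishes as early as 9 and must finish by 13.
So Edit can slip 13 − 9 = 4 days.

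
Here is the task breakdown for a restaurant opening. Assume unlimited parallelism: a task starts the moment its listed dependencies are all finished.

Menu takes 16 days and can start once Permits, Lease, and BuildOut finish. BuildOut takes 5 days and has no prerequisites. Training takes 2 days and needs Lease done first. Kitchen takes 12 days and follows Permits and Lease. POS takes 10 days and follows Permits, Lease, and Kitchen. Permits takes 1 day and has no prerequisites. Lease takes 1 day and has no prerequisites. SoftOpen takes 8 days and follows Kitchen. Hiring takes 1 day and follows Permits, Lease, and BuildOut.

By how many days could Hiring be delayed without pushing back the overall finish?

17

The longest chain is Lease→Kitchen→POS = 1+12+10 = 23; overall finish 23 days.
Hiring finishes as early as 6 and must finish by 23.
Slack of Hiring = 22 − 5 = 17 days.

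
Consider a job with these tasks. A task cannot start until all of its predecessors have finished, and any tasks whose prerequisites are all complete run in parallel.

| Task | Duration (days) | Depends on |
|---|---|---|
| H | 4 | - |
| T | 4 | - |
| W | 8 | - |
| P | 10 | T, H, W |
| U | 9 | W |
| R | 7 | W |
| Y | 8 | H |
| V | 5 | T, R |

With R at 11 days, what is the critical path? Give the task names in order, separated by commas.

W, R, V

As given, the longest chain is W→R→V = 8+7+5 = 20, so the finish is 20 days.
R lies on that path, so at 11 days the path becomes 24 days.
The critical path is still W→R→V; finish is now 24 days.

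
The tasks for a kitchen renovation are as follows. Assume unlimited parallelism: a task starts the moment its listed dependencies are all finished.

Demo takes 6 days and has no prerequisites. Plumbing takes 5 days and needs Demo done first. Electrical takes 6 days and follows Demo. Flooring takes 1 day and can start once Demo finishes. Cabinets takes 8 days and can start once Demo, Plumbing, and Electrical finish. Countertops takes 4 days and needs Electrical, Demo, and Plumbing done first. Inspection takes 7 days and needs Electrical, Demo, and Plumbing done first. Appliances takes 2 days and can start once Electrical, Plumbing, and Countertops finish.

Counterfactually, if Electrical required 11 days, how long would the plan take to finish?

25

Critical path before the change: Demo→Electrical→Cabinets = 6+6+8 = 20 giving 20 days.
Since Electrical is critical, the +5 change carries straight to that chain (now 25 days).
No other chain overtakes it, so the finish is 25 days.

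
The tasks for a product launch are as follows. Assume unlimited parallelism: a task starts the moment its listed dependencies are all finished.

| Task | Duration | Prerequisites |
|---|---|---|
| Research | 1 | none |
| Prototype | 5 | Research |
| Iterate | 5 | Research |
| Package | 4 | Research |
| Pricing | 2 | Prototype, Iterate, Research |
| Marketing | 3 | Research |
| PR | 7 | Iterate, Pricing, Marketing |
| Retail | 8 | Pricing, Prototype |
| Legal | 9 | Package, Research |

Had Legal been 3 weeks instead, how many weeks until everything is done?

Critical path before the change: Research→Prototype→Pricing→Retail = 1+5+2+8 = 16 giving 16 weeks.
Legal has 2 weeks of float (longest path through it is 14).
No other chain overtakes it, so the finish is 16 weeks.

16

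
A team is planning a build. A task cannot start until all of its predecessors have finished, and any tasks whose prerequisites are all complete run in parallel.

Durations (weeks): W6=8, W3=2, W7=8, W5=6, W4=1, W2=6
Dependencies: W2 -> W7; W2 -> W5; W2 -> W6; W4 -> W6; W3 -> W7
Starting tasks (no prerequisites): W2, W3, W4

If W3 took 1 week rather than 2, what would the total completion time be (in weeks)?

14

As given, the longest chain is W2→W6 = 6+8 = 14, so the finish is 14 weeks.
W3 has 4 weeks of float (longest path through it is 10).
No other chain overtakes it, so the finish is 14 weeks.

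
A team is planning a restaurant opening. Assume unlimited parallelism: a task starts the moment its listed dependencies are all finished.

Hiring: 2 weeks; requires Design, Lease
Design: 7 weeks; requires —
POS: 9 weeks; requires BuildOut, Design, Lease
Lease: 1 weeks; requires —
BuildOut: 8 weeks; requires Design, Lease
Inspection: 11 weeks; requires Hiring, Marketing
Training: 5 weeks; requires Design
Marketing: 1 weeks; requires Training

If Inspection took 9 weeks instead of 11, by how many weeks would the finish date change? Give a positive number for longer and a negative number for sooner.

0

Baseline: Design→Training→Marketing→Inspection = 7+5+1+11 = 24 → 24 weeks.
Since Inspection is critical, the -2 change carries straight to that chain (now 22 weeks).
The binding chain switches to Design→BuildOut→POS = 7+8+9 = 24; finish 24 weeks.
Change in finish: 24 − 24 = +0 weeks.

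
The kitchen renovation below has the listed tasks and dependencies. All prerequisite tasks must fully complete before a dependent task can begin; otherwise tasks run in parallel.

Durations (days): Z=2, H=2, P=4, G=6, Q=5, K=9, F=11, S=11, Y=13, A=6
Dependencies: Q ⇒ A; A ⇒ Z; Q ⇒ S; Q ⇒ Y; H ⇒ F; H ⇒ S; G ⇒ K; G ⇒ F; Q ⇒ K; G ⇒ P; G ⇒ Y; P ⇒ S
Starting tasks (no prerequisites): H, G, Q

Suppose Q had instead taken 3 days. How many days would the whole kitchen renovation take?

The binding path is G→P→S = 6+4+11 = 21; finish at 21 days.
Q is off the critical path — its longest chain is 18 days, giving 3 of slack.
No other chain overtakes it, so the finish is 21 days.

21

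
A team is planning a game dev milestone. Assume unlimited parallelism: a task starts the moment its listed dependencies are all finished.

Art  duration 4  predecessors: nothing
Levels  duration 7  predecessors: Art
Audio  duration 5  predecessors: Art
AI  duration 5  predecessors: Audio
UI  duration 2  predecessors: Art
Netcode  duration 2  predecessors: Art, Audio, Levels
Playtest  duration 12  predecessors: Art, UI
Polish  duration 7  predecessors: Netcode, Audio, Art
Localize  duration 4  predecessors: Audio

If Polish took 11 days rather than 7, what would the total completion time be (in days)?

24

The binding path is Art→Levels→Netcode→Polish = 4+7+2+7 = 20; finish at 20 days.
Since Polish is critical, the +4 change carries straight to that chain (now 24 days).
That remains the longest chain; total 24 days.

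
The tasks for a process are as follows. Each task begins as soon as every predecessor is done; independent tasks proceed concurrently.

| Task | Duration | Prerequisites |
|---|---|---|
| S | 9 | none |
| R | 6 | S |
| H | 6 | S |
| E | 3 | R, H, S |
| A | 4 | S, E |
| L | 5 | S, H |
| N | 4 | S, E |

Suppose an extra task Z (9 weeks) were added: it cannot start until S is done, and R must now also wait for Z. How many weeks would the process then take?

31

Originally the process takes 22 weeks.
With Z inserted, R now waits for max(S, Z).
New critical path: S→Z→R→E→A = 9+9+6+3+4 = 31 ⇒ 31 weeks.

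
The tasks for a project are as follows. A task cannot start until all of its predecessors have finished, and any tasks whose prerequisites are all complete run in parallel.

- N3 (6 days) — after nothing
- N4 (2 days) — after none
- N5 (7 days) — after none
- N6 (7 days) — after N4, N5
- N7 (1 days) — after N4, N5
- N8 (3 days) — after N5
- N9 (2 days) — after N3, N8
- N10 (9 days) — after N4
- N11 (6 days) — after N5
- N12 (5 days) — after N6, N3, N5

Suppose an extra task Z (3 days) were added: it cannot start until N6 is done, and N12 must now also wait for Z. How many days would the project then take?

Originally the project takes 19 days.
With Z inserted, N12 now waits for max(N6, N3, N5, Z).
New critical path: N5→N6→Z→N12 = 7+7+3+5 = 22 ⇒ 22 days.

22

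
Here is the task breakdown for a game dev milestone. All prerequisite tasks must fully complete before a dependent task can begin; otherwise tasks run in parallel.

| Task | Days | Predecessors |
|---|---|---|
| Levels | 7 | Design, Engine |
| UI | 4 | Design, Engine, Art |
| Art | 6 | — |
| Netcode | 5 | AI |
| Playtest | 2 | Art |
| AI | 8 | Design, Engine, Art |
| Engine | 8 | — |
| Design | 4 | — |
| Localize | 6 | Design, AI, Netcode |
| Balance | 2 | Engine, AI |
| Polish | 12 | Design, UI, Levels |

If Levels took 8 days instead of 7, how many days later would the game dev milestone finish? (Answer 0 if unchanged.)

Baseline: Engine→Levels→Polish = 8+7+12 = 27 → 27 days.
Levels is on the critical path; changing it to 8 makes that path 28 days.
That remains the longest chain; total 28 days.
Change in finish: 28 − 27 = +1 days.

1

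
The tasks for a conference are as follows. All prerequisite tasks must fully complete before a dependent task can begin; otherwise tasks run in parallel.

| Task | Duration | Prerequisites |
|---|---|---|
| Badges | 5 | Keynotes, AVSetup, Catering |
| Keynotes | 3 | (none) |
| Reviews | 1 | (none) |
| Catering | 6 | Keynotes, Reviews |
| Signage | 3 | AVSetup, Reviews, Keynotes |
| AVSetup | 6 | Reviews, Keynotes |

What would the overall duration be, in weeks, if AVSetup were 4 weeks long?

The binding path is Keynotes→AVSetup→Badges = 3+6+5 = 14; finish at 14 weeks.
AVSetup is on the critical path; changing it to 4 makes that path 12 weeks.
The binding chain switches to Keynotes→Catering→Badges = 3+6+5 = 14; finish 14 weeks.

14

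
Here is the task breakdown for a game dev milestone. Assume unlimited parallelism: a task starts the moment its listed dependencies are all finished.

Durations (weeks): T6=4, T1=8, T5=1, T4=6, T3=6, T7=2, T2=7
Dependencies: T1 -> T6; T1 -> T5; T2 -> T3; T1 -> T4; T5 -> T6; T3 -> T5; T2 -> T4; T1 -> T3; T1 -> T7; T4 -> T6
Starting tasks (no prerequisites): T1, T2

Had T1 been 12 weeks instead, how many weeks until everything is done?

23

As given, the longest chain is T1→T3→T5→T6 = 8+6+1+4 = 19, so the finish is 19 weeks.
T1 lies on that path, so at 12 weeks the path becomes 23 weeks.
That remains the longest chain; total 23 weeks.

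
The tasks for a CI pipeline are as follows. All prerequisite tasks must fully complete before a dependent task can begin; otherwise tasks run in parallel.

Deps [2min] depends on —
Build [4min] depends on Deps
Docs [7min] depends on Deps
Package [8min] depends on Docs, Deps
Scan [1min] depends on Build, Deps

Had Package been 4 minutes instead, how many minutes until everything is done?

13

The binding path is Deps→Docs→Package = 2+7+8 = 17; finish at 17 minutes.
Package is on the critical path; changing it to 4 makes that path 13 minutes.
The critical path is still Deps→Docs→Package; finish is now 13 minutes.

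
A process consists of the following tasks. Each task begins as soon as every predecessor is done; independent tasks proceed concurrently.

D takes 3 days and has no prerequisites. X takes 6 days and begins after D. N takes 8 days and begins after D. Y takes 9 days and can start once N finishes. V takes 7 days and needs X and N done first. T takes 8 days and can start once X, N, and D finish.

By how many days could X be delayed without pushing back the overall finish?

3

The longest chain is D→N→Y = 3+8+9 = 20; overall finish 20 days.
The longest chain containing X totals 17 days.
So X can slip 12 − 9 = 3 days.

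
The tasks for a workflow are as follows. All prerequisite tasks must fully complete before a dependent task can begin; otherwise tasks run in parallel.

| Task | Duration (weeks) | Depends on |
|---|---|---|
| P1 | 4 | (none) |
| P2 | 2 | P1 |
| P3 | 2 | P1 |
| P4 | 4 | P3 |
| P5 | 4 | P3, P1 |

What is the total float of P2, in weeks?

P1→P3→P4 = 4+2+4 = 10 sets the makespan at 10 weeks.
Longest path through P2: 6 weeks (earliest finish 6, latest finish 10).
So P2 can slip 10 − 6 = 4 weeks.

4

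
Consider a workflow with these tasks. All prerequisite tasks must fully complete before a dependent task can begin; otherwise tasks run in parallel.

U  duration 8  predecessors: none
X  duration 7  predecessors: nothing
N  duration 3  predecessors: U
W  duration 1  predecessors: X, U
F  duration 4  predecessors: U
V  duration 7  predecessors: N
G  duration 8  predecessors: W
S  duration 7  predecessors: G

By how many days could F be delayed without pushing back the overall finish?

Critical path: U→W→G→S = 8+1+8+7 = 24, so the finish is 24 days.
The longest chain containing F totals 12 days.
Float = 24 − 12 = 12.

12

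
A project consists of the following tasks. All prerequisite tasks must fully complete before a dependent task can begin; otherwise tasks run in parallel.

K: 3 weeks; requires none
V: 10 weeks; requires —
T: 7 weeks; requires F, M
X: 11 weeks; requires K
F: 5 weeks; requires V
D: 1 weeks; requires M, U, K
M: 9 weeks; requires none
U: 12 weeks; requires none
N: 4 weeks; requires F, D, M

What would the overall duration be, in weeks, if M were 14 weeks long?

Actual critical path: V→F→T = 10+5+7 = 22 ⇒ 22 weeks.
M has 6 weeks of float (longest path through it is 16).
That remains the longest chain; total 22 weeks.

22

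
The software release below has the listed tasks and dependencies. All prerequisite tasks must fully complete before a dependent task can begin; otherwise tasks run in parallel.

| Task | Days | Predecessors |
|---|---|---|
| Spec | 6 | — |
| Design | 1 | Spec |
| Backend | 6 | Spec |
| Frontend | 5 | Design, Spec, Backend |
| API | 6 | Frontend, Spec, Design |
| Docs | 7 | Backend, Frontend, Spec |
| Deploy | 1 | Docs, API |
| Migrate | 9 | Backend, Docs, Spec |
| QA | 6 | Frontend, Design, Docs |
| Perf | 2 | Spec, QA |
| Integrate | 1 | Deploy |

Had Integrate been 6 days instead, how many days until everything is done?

Actual critical path: Spec→Backend→Frontend→Docs→Migrate = 6+6+5+7+9 = 33 ⇒ 33 days.
The longest path through Integrate is only 26 days, so Integrate has float 7.
That remains the longest chain; total 33 days.

33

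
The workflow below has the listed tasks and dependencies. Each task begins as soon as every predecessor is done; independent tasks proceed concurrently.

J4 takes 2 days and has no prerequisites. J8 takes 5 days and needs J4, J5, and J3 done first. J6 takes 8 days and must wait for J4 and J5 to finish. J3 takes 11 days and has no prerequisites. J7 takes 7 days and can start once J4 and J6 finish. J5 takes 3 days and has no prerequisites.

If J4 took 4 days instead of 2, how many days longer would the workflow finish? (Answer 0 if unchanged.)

1

Actual critical path: J5→J6→J7 = 3+8+7 = 18 ⇒ 18 days.
The longest path through J4 is only 17 days, so J4 has float 1.
Now J4→J6→J7 = 4+8+7 = 19 is longest, so the finish becomes 19 days.
Change in finish: 19 − 18 = +1 days.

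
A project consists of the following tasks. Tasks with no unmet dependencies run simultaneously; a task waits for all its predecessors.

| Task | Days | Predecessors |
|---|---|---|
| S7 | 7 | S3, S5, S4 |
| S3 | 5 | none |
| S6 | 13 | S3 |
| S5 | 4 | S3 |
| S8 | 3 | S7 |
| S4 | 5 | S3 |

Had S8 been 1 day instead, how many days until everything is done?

The binding path is S3→S4→S7→S8 = 5+5+7+3 = 20; finish at 20 days.
S8 is on the critical path; changing it to 1 makes that path 18 days.
That remains the longest chain; total 18 days.

18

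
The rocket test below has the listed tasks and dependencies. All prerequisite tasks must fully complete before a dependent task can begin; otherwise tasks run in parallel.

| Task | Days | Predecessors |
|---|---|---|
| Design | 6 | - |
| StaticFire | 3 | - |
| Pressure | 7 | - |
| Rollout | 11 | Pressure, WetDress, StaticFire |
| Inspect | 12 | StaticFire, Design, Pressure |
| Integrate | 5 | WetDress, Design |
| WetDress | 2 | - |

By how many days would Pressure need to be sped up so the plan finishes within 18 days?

1

Current finish: 19 days; target: 18.
Pressure is on every critical path, so each day cut from Pressure cuts the finish by one (this holds down to a finish of 18).
Need 19 − 18 = 1 day off Pressure → Pressure becomes 6 days, finish becomes 18.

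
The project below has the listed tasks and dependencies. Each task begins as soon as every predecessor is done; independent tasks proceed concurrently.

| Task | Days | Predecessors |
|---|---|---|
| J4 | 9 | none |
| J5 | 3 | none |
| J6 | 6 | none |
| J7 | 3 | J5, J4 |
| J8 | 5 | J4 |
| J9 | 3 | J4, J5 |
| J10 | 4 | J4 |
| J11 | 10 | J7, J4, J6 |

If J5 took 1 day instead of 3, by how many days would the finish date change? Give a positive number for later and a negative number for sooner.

Baseline: J4→J7→J11 = 9+3+10 = 22 → 22 days.
J5 is off the critical path — its longest chain is 16 days, giving 6 of slack.
No other chain overtakes it, so the finish is 22 days.
Change in finish: 22 − 22 = +0 days.

0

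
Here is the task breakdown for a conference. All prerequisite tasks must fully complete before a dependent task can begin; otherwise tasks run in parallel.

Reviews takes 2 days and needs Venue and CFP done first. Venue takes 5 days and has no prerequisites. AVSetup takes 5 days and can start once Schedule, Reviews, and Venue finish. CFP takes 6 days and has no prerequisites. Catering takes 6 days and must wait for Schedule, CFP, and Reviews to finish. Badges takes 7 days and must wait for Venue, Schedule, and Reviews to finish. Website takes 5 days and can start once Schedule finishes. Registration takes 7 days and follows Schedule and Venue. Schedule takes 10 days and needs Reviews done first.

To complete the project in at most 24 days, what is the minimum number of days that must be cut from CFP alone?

1

Current finish: 25 days; target: 24.
CFP is on every critical path, so each day cut from CFP cuts the finish by one (this holds down to a finish of 24).
Need 25 − 24 = 1 day off CFP → CFP becomes 5 days, finish becomes 24.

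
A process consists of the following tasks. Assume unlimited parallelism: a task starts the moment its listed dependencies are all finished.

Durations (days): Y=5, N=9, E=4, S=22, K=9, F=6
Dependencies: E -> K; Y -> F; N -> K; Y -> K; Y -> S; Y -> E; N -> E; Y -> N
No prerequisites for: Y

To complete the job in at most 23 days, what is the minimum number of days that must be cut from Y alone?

Current finish: 27 days; target: 23.
Y is on every critical path, so each day cut from Y cuts the finish by one (this holds down to a finish of 23).
Need 27 − 23 = 4 days off Y → Y becomes 1 day, finish becomes 23.

4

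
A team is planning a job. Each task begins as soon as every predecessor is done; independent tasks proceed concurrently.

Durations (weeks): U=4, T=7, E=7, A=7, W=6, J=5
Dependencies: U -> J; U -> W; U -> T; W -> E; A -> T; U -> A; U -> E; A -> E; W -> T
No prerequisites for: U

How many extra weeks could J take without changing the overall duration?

The longest chain is U→A→E = 4+7+7 = 18; overall finish 18 weeks.
J finishes as early as 9 and must finish by 18.
So J can slip 18 − 9 = 9 weeks.

9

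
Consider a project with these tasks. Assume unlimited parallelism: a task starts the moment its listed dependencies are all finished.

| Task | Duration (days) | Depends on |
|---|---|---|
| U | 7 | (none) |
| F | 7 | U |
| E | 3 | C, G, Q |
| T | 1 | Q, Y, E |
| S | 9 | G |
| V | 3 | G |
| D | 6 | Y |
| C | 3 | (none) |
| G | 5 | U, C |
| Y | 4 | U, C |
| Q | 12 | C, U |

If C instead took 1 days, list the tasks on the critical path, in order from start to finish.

U, Q, E, T

Baseline: U→Q→E→T = 7+12+3+1 = 23 → 23 days.
C is off the critical path — its longest chain is 19 days, giving 4 of slack.
No other chain overtakes it, so the finish is 23 days.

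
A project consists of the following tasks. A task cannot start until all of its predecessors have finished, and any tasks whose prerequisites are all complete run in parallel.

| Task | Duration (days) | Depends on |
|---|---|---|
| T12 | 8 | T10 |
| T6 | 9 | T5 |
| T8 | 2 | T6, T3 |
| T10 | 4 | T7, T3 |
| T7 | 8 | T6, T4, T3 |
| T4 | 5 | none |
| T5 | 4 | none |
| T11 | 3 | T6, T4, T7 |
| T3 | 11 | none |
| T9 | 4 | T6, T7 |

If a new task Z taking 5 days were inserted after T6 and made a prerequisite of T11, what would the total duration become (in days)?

Originally the schedule takes 33 days.
With Z inserted, T11 now waits for max(T6, T4, T7, Z).
New critical path: T5→T6→T7→T10→T12 = 4+9+8+4+8 = 33 ⇒ 33 days.

33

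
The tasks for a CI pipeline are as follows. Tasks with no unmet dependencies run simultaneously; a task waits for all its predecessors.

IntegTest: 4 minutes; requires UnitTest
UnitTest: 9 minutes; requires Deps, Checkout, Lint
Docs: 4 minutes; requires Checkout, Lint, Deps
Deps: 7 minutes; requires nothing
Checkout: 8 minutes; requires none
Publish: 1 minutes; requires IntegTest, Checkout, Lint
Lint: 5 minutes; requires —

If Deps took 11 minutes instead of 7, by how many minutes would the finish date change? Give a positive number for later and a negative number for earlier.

Baseline: Checkout→UnitTest→IntegTest→Publish = 8+9+4+1 = 22 → 22 minutes.
Deps is off the critical path — its longest chain is 21 minutes, giving 1 of slack.
New critical path: Deps→UnitTest→IntegTest→Publish = 11+9+4+1 = 25 ⇒ 25 minutes.
Change in finish: 25 − 22 = +3 minutes.

3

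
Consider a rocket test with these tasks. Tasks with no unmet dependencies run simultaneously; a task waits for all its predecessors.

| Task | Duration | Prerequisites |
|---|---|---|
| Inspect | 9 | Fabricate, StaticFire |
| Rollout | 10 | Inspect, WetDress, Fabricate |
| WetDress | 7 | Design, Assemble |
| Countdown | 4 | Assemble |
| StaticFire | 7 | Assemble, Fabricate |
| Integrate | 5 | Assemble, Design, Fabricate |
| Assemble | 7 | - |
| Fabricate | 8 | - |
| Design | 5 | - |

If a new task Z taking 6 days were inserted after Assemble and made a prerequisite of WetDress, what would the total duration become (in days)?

Originally the schedule takes 34 days.
With Z inserted, WetDress now waits for max(Design, Assemble, Z).
New critical path: Fabricate→StaticFire→Inspect→Rollout = 8+7+9+10 = 34 ⇒ 34 days.

34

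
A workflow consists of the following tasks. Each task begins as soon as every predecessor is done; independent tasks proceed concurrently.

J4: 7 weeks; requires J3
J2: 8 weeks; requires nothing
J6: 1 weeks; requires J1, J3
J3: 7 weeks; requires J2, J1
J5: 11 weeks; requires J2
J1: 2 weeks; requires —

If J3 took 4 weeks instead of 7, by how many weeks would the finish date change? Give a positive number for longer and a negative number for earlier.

Critical path before the change: J2→J3→J4 = 8+7+7 = 22 giving 22 weeks.
J3 lies on that path, so at 4 weeks the path becomes 19 weeks.
That remains the longest chain; total 19 weeks.
Change in finish: 19 − 22 = -3 weeks.

-3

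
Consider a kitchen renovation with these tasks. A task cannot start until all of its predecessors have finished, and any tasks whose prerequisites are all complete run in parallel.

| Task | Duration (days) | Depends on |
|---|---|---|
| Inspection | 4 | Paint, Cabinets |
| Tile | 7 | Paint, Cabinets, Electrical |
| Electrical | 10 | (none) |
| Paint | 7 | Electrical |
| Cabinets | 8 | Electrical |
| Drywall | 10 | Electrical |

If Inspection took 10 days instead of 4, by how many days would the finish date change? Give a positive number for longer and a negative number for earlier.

3

Critical path before the change: Electrical→Cabinets→Tile = 10+8+7 = 25 giving 25 days.
Inspection is off the critical path — its longest chain is 22 days, giving 3 of slack.
The binding chain switches to Electrical→Cabinets→Inspection = 10+8+10 = 28; finish 28 days.
Change in finish: 28 − 25 = +3 days.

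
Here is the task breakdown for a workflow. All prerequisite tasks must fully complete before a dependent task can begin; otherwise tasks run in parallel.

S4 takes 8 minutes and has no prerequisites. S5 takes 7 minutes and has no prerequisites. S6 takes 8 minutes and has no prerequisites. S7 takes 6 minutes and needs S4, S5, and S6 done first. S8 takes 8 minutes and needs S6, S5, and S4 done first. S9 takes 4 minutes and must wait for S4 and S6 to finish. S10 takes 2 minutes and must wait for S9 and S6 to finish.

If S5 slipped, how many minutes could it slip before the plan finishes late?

1

S4→S8 = 8+8 = 16 sets the makespan at 16 minutes.
The longest chain containing S5 totals 15 minutes.
Slack of S5 = 1 − 0 = 1 minute.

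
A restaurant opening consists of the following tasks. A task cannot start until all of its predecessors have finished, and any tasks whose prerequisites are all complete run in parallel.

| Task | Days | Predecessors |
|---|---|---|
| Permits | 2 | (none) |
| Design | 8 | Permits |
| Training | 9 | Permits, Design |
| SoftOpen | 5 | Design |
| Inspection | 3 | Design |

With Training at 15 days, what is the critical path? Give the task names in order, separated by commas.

Permits, Design, Training

Critical path before the change: Permits→Design→Training = 2+8+9 = 19 giving 19 days.
Training lies on that path, so at 15 days the path becomes 25 days.
No other chain overtakes it, so the finish is 25 days.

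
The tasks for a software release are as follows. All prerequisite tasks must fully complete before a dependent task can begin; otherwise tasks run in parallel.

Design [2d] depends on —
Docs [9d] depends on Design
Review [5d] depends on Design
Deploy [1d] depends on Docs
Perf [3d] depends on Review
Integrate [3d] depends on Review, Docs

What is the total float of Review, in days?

Critical path: Design→Docs→Integrate = 2+9+3 = 14, so the finish is 14 days.
Review finishes as early as 7 and must finish by 11.
So Review can slip 11 − 7 = 4 days.

4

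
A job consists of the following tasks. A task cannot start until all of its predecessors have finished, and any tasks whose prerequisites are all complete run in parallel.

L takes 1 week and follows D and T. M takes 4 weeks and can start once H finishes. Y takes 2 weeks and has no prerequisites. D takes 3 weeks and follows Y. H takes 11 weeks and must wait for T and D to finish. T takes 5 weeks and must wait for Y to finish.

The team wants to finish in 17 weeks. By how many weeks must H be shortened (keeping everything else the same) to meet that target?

Current finish: 22 weeks; target: 17.
H is on every critical path, so each week cut from H cuts the finish by one (this holds down to a finish of 12).
Need 22 − 17 = 5 weeks off H → H becomes 6 weeks, finish becomes 17.

5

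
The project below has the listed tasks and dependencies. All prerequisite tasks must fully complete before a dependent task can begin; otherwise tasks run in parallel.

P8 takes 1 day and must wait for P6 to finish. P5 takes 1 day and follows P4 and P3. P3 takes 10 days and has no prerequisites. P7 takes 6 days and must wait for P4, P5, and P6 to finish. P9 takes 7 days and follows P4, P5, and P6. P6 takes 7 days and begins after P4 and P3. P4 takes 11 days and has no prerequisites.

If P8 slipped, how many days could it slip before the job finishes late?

The longest chain is P4→P6→P9 = 11+7+7 = 25; overall finish 25 days.
The longest chain containing P8 totals 19 days.
Float = 25 − 19 = 6.

6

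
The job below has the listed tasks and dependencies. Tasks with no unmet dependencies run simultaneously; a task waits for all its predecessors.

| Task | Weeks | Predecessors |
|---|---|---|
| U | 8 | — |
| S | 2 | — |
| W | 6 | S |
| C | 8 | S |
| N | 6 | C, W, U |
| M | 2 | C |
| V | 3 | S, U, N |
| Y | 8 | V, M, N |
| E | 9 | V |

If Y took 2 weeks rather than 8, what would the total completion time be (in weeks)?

28

Baseline: S→C→N→V→E = 2+8+6+3+9 = 28 → 28 weeks.
The longest path through Y is only 27 weeks, so Y has float 1.
No other chain overtakes it, so the finish is 28 weeks.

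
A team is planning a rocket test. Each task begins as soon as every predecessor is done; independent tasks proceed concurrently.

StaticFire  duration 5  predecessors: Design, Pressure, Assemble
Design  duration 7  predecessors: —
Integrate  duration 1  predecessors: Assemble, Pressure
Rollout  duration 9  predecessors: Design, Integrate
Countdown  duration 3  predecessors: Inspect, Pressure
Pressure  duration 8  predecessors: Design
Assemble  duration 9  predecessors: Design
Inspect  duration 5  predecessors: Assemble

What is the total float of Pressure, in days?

1

Design→Assemble→Integrate→Rollout = 7+9+1+9 = 26 sets the makespan at 26 days.
Pressure finishes as early as 15 and must finish by 16.
So Pressure can slip 16 − 15 = 1 day.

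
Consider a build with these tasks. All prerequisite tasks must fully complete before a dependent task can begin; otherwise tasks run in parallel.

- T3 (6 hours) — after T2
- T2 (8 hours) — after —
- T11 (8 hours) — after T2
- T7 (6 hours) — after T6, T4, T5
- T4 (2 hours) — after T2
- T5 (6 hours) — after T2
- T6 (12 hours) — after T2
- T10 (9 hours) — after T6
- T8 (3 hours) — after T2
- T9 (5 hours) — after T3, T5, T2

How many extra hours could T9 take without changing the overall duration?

10

The longest chain is T2→T6→T10 = 8+12+9 = 29; overall finish 29 hours.
Longest path through T9: 19 hours (earliest finish 19, latest finish 29).
Slack of T9 = 24 − 14 = 10 hours.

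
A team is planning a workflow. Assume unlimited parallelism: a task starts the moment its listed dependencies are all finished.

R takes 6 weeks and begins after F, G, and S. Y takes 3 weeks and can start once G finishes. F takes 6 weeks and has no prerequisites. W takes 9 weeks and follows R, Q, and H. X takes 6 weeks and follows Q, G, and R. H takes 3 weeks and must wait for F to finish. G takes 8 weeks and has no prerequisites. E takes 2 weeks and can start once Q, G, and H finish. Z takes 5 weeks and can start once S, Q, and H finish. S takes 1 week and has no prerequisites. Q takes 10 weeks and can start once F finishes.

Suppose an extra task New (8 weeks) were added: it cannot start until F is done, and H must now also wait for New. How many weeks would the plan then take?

26

Originally the plan takes 25 weeks.
With New inserted, H now waits for max(F, New).
New critical path: F→New→H→W = 6+8+3+9 = 26 ⇒ 26 weeks.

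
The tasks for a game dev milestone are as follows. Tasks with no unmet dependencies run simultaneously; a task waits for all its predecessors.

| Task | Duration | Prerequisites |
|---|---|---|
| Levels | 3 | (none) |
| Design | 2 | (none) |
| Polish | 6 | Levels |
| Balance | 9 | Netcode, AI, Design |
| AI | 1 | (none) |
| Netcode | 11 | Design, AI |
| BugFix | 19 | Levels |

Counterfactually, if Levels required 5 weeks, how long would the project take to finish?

Critical path before the change: Levels→BugFix = 3+19 = 22 giving 22 weeks.
Levels is on the critical path; changing it to 5 makes that path 24 weeks.
That remains the longest chain; total 24 weeks.

24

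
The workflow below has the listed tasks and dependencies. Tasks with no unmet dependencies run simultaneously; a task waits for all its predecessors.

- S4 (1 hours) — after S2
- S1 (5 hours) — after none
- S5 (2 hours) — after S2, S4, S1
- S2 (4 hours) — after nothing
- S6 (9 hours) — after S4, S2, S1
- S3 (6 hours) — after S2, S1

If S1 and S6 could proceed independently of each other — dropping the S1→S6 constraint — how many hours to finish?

14

Original critical path: S1→S6 = 5+9 = 14 ⇒ 14 hours.
Dropping S1→S6 doesn't change S6's earliest start (5); another predecessor still binds.
New critical path: S2→S4→S6 = 4+1+9 = 14 ⇒ 14 hours.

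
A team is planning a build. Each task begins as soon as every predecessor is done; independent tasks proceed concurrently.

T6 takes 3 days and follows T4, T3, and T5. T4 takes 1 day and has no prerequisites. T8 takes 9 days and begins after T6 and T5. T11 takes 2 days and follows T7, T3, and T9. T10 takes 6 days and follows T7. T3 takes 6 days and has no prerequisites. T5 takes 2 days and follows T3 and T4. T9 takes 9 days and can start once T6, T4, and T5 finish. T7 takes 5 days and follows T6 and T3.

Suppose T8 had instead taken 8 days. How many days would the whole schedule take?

Critical path before the change: T3→T5→T6→T7→T10 = 6+2+3+5+6 = 22 giving 22 days.
T8 has 2 days of float (longest path through it is 20).
The critical path is still T3→T5→T6→T7→T10; finish is now 22 days.

22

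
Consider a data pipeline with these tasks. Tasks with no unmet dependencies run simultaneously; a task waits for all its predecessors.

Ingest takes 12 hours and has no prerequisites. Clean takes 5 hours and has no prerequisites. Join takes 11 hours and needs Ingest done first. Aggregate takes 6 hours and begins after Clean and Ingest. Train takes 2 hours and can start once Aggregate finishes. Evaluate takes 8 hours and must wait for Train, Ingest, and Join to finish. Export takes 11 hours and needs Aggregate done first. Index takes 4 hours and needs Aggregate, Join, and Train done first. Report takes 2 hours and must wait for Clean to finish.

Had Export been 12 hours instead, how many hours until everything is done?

The binding path is Ingest→Join→Evaluate = 12+11+8 = 31; finish at 31 hours.
Export is off the critical path — its longest chain is 29 hours, giving 2 of slack.
That remains the longest chain; total 31 hours.

31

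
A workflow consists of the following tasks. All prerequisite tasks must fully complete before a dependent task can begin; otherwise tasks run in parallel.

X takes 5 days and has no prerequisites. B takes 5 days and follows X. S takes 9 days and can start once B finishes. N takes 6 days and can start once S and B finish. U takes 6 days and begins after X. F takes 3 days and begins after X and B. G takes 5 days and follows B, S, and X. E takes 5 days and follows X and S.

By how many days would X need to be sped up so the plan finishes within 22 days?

Current finish: 25 days; target: 22.
X is on every critical path, so each day cut from X cuts the finish by one (this holds down to a finish of 21).
Need 25 − 22 = 3 days off X → X becomes 2 days, finish becomes 22.

3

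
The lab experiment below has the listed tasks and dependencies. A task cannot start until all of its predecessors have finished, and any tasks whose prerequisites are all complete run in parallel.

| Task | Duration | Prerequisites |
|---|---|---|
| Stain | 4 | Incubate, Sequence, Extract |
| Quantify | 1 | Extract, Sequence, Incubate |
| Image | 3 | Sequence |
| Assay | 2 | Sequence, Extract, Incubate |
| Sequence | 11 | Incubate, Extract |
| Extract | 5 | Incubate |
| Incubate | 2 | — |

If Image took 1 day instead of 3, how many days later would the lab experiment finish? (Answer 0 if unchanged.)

Baseline: Incubate→Extract→Sequence→Stain = 2+5+11+4 = 22 → 22 days.
Image has 1 day of float (longest path through it is 21).
No other chain overtakes it, so the finish is 22 days.
Change in finish: 22 − 22 = +0 days.

0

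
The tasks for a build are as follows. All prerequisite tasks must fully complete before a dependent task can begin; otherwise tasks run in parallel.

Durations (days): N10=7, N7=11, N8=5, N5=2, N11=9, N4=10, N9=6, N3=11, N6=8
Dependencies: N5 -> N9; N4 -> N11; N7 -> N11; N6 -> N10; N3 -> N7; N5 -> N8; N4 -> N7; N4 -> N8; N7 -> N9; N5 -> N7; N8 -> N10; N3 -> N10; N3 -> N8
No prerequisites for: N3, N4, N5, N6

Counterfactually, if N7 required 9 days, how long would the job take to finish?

29

Critical path before the change: N3→N7→N11 = 11+11+9 = 31 giving 31 days.
N7 lies on that path, so at 9 days the path becomes 29 days.
That remains the longest chain; total 29 days.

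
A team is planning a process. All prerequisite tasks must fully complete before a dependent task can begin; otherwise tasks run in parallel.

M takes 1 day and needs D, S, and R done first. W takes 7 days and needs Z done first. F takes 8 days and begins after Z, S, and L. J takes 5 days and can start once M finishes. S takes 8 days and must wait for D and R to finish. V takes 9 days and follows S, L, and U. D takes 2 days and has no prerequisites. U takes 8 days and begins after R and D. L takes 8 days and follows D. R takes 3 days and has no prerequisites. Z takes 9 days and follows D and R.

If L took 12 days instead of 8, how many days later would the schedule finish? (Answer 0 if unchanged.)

3

Critical path before the change: R→S→V = 3+8+9 = 20 giving 20 days.
L is off the critical path — its longest chain is 19 days, giving 1 of slack.
New critical path: D→L→V = 2+12+9 = 23 ⇒ 23 days.
Change in finish: 23 − 20 = +3 days.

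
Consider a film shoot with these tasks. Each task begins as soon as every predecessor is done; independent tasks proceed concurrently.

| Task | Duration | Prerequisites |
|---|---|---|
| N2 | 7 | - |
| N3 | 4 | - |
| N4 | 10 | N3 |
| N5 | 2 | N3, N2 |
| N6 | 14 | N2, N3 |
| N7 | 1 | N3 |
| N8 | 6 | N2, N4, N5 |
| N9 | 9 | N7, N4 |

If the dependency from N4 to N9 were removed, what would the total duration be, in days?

21

With the dependency in place, N3→N4→N9 = 4+10+9 = 23 sets the finish at 23 days.
Without N4→N9, N9's earliest start moves from 14 to 5.
After: N2→N6 = 7+14 = 21 → 21 days.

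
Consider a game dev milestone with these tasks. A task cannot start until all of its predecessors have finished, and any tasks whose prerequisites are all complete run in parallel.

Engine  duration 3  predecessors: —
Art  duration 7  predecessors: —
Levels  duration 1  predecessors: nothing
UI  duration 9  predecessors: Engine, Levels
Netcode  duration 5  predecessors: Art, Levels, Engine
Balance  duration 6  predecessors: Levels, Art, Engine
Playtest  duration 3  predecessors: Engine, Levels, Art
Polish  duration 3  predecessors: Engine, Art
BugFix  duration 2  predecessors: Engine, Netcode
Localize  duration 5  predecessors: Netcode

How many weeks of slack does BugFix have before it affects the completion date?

The longest chain is Art→Netcode→Localize = 7+5+5 = 17; overall finish 17 weeks.
Longest path through BugFix: 14 weeks (earliest finish 14, latest finish 17).
So BugFix can slip 17 − 14 = 3 weeks.

3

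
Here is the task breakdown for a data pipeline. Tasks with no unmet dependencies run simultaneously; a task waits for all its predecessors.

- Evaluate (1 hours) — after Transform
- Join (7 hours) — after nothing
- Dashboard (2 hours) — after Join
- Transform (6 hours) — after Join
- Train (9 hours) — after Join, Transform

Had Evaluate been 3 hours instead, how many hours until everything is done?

22

As given, the longest chain is Join→Transform→Train = 7+6+9 = 22, so the finish is 22 hours.
Evaluate is off the critical path — its longest chain is 14 hours, giving 8 of slack.
The critical path is still Join→Transform→Train; finish is now 22 hours.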